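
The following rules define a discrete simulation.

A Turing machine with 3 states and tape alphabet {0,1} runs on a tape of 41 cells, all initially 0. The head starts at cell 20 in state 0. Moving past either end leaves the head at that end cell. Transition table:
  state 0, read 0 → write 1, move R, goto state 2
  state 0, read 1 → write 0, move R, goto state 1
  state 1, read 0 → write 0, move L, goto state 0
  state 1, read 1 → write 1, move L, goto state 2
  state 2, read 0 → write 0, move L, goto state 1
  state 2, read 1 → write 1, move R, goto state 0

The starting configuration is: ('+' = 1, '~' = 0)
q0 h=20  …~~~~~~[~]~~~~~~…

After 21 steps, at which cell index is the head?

[0] q0 h=20  …~~~~~~[~]~~~~~~…
[1] q2 h=21  …~~~~~+[~]~~~~~~…
[2] q1 h=20  …~~~~~~[+]~~~~~~…
[3] q2 h=19  …~~~~~~[~]+~~~~~…
[4] q1 h=18  …~~~~~~[~]~+~~~~…
[5] q0 h=17  …~~~~~~[~]~~+~~~…
[6] q2 h=18  …~~~~~+[~]~+~~~~…
[7] q1 h=17  …~~~~~~[+]~~+~~~…
[8] q2 h=16  …~~~~~~[~]+~~+~~…
[9] q1 h=15  …~~~~~~[~]~+~~+~…
[10] q0 h=14  …~~~~~~[~]~~+~~+…
[11] q2 h=15  …~~~~~+[~]~+~~+~…
[12] q1 h=14  …~~~~~~[+]~~+~~+…
[13] q2 h=13  …~~~~~~[~]+~~+~~…
[14] q1 h=12  …~~~~~~[~]~+~~+~…
[15] q0 h=11  …~~~~~~[~]~~+~~+…
[16] q2 h=12  …~~~~~+[~]~+~~+~…
[17] q1 h=11  …~~~~~~[+]~~+~~+…
[18] q2 h=10  …~~~~~~[~]+~~+~~…
[19] q1 h= 9  …~~~~~~[~]~+~~+~…
[20] q0 h= 8  …~~~~~~[~]~~+~~+…
[21] q2 h= 9  …~~~~~+[~]~+~~+~…

9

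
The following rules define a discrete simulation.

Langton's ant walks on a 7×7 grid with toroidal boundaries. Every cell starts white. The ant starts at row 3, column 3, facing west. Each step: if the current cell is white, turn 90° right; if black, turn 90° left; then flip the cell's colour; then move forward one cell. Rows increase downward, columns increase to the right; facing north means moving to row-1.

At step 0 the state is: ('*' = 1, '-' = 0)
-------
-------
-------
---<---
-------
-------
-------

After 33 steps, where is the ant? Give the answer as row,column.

4,5

[0] -------
-------
-------
---<---
-------
-------
-------
[1] -------
-------
---^---
---*---
-------
-------
-------
[2] -------
-------
---*>--
---*---
-------
-------
-------
[3] -------
-------
---**--
---*v--
-------
-------
-------
[4] -------
-------
---**--
---<*--
-------
-------
-------
[5] -------
-------
---**--
----*--
---v---
-------
-------
[6] -------
-------
---**--
----*--
--<*---
-------
-------
[7] -------
-------
---**--
--^-*--
--**---
-------
-------
[8] -------
-------
---**--
--*>*--
--**---
-------
-------
[9] -------
-------
---**--
--***--
--*v---
-------
-------
[10] -------
-------
---**--
--***--
--*->--
-------
-------
[11] -------
-------
---**--
--***--
--*-*--
----v--
-------
[12] -------
-------
---**--
--***--
--*-*--
---<*--
-------
[13] -------
-------
---**--
--***--
--*^*--
---**--
-------
[14] -------
-------
---**--
--***--
--**>--
---**--
-------
[15] -------
-------
---**--
--**^--
--**---
---**--
-------
[16] -------
-------
---**--
--*<---
--**---
---**--
-------
[17] -------
-------
---**--
--*----
--*v---
---**--
-------
[18] -------
-------
---**--
--*----
--*->--
---**--
-------
[19] -------
-------
---**--
--*----
--*-*--
---*v--
-------
[20] -------
-------
---**--
--*----
--*-*--
---*->-
-------
[21] -------
-------
---**--
--*----
--*-*--
---*-*-
-----v-
[22] -------
-------
---**--
--*----
--*-*--
---*-*-
----<*-
[23] -------
-------
---**--
--*----
--*-*--
---*^*-
----**-
[24] -------
-------
---**--
--*----
--*-*--
---**>-
----**-
[25] -------
-------
---**--
--*----
--*-*^-
---**--
----**-
[26] -------
-------
---**--
--*----
--*-**>
---**--
----**-
[27] -------
-------
---**--
--*----
--*-***
---**-v
----**-
[28] -------
-------
---**--
--*----
--*-***
---**<*
----**-
[29] -------
-------
---**--
--*----
--*-*^*
---****
----**-
[30] -------
-------
---**--
--*----
--*-<-*
---****
----**-
[31] -------
-------
---**--
--*----
--*---*
---*v**
----**-
[32] -------
-------
---**--
--*----
--*---*
---*->*
----**-
[33] -------
-------
---**--
--*----
--*--^*
---*--*
----**-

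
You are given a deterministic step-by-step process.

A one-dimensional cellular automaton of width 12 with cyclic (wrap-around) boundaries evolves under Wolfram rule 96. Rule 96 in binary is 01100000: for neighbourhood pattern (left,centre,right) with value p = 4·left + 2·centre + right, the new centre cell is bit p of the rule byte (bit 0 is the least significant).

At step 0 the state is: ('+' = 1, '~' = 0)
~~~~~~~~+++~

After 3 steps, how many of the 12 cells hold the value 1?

0

t=0: ~~~~~~~~+++~
t=1: ~~~~~~~~~~+~
t=2: ~~~~~~~~~~~~
t=3: ~~~~~~~~~~~~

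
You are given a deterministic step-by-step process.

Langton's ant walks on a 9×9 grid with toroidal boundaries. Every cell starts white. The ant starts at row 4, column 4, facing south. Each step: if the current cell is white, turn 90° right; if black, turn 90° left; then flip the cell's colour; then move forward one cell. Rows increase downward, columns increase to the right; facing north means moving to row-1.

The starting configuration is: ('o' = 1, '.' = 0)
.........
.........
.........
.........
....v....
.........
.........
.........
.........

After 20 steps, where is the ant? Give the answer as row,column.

2,6

step 0: .........
.........
.........
.........
....v....
.........
.........
.........
.........
step 1: .........
.........
.........
.........
...<o....
.........
.........
.........
.........
step 2: .........
.........
.........
...^.....
...oo....
.........
.........
.........
.........
step 3: .........
.........
.........
...o>....
...oo....
.........
.........
.........
.........
step 4: .........
.........
.........
...oo....
...ov....
.........
.........
.........
.........
step 5: .........
.........
.........
...oo....
...o.>...
.........
.........
.........
.........
step 6: .........
.........
.........
...oo....
...o.o...
.....v...
.........
.........
.........
step 7: .........
.........
.........
...oo....
...o.o...
....<o...
.........
.........
.........
step 8: .........
.........
.........
...oo....
...o^o...
....oo...
.........
.........
.........
step 9: .........
.........
.........
...oo....
...oo>...
....oo...
.........
.........
.........
step 10: .........
.........
.........
...oo^...
...oo....
....oo...
.........
.........
.........
step 11: .........
.........
.........
...ooo>..
...oo....
....oo...
.........
.........
.........
step 12: .........
.........
.........
...oooo..
...oo.v..
....oo...
.........
.........
.........
step 13: .........
.........
.........
...oooo..
...oo<o..
....oo...
.........
.........
.........
step 14: .........
.........
.........
...oo^o..
...oooo..
....oo...
.........
.........
.........
step 15: .........
.........
.........
...o<.o..
...oooo..
....oo...
.........
.........
.........
step 16: .........
.........
.........
...o..o..
...ovoo..
....oo...
.........
.........
.........
step 17: .........
.........
.........
...o..o..
...o.>o..
....oo...
.........
.........
.........
step 18: .........
.........
.........
...o.^o..
...o..o..
....oo...
.........
.........
.........
step 19: .........
.........
.........
...o.o>..
...o..o..
....oo...
.........
.........
.........
step 20: .........
.........
......^..
...o.o...
...o..o..
....oo...
.........
.........
.........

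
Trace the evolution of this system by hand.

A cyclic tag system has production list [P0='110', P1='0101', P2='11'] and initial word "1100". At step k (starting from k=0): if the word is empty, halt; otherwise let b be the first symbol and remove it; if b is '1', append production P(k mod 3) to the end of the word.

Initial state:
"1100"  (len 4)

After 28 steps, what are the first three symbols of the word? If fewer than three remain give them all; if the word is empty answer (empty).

110

step 0: "1100"  (len 4)
step 1: "100110"  (len 6)
step 2: "001100101"  (len 9)
step 3: "01100101"  (len 8)
step 4: "1100101"  (len 7)
step 5: "1001010101"  (len 10)
step 6: "00101010111"  (len 11)
step 7: "0101010111"  (len 10)
step 8: "101010111"  (len 9)
step 9: "0101011111"  (len 10)
step 10: "101011111"  (len 9)
step 11: "010111110101"  (len 12)
step 12: "10111110101"  (len 11)
step 13: "0111110101110"  (len 13)
step 14: "111110101110"  (len 12)
step 15: "1111010111011"  (len 13)
step 16: "111010111011110"  (len 15)
step 17: "110101110111100101"  (len 18)
step 18: "1010111011110010111"  (len 19)
step 19: "010111011110010111110"  (len 21)
step 20: "10111011110010111110"  (len 20)
step 21: "011101111001011111011"  (len 21)
step 22: "11101111001011111011"  (len 20)
step 23: "11011110010111110110101"  (len 23)
step 24: "101111001011111011010111"  (len 24)
step 25: "01111001011111011010111110"  (len 26)
step 26: "1111001011111011010111110"  (len 25)
step 27: "11100101111101101011111011"  (len 26)
step 28: "1100101111101101011111011110"  (len 28)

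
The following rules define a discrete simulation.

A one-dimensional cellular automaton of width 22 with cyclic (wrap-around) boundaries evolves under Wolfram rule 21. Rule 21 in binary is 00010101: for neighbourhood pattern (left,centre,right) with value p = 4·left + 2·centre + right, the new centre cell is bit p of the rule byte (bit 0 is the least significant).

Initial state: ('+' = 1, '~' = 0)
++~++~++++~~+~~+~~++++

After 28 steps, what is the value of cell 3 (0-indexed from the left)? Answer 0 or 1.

gen 0: ++~++~++++~~+~~+~~++++
gen 1: ~~~~~~~~~~+~++~++~~~~~
gen 2: +++++++++~+~~~~~~+++++
gen 3: ~~~~~~~~~~++++++~~~~~~
gen 4: +++++++++~~~~~~~++++++
gen 5: ~~~~~~~~~++++++~~~~~~~
gen 6: ++++++++~~~~~~~+++++++
gen 7: ~~~~~~~~++++++~~~~~~~~
gen 8: +++++++~~~~~~~++++++++
gen 9: ~~~~~~~++++++~~~~~~~~~
gen 10: ++++++~~~~~~~+++++++++
gen 11: ~~~~~~++++++~~~~~~~~~~
gen 12: +++++~~~~~~~++++++++++
gen 13: ~~~~~++++++~~~~~~~~~~~
gen 14: ++++~~~~~~~+++++++++++
gen 15: ~~~~++++++~~~~~~~~~~~~
gen 16: +++~~~~~~~++++++++++++
gen 17: ~~~++++++~~~~~~~~~~~~~
gen 18: ++~~~~~~~+++++++++++++
gen 19: ~~++++++~~~~~~~~~~~~~~
gen 20: +~~~~~~~++++++++++++++
gen 21: ~++++++~~~~~~~~~~~~~~~
gen 22: ~~~~~~~+++++++++++++++
gen 23: ++++++~~~~~~~~~~~~~~~~
gen 24: ~~~~~~+++++++++++++++~
gen 25: +++++~~~~~~~~~~~~~~~~+
gen 26: ~~~~~+++++++++++++++~~
gen 27: ++++~~~~~~~~~~~~~~~~++
gen 28: ~~~~+++++++++++++++~~~

0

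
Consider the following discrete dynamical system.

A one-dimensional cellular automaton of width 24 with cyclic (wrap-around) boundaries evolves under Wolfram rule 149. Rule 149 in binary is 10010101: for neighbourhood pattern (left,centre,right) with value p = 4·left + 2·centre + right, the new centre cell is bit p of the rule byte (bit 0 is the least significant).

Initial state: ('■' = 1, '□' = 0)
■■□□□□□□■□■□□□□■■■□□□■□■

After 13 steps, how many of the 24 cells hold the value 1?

9

0) ■■□□□□□□■□■□□□□■■■□□□■□■
1) ■□■■■■■□■□■■■■□□■□■■□■□□
2) ■□□■■■□□■□□■■□■□■□□□□■■□
3) ■■□□■□■□■■□□□□■□■■■■□□□□
4) □□■□■□■□□□■■■□■□□■■□■■■□
5) ■□■□■□■■■□□■□□■■□□□□□■□■
6) □□■□■□□■□■□■■□□□■■■■□■□□
7) ■□■□■■□■□■□□□■■□□■■□□■■■
8) □□■□□□□■□■■■□□□■□□□■□□■■
9) ■□■■■■□■□□■□■■□■■■□■■□□□
10) ■□□■■□□■■□■□□□□□■□□□□■■□
11) ■■□□□■□□□□■■■■■□■■■■□□□□
12) □□■■□■■■■□□■■■□□□■■□■■■□
13) ■□□□□□■■□■□□■□■■□□□□□■□■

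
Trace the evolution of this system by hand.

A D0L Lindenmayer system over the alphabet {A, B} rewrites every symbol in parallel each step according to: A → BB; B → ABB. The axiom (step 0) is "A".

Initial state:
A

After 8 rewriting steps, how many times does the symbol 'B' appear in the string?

[0] A
[1] BB
[2] ABBABB
[3] BBABBABBBBABBABB
[4] ABBABBBBABBABBBBABBABBABBABBBBABBABBBBABBABB
[5] BBABBABBBBABBABBABBABBBBABBABBBBABBABBABBABBBBABBABBBBABBABBBBABBABBBBABBABBABBABBBBABBABBBBABBABBABBABBBBABBABBBBABBABB
[6] ABBABBBBABBABBBBABBABBABBABBBBABBABBBBABBABBBBABBABBBBABBA…ABBABBBBABBABBABBABBBBABBABBBBABBABBABBABBBBABBABBBBABBABB  (len 328)
[7] BBABBABBBBABBABBABBABBBBABBABBBBABBABBABBABBBBABBABBBBABBA…ABBABBBBABBABBABBABBBBABBABBBBABBABBABBABBBBABBABBBBABBABB  (len 896)
[8] ABBABBBBABBABBBBABBABBABBABBBBABBABBBBABBABBBBABBABBBBABBA…ABBABBBBABBABBABBABBBBABBABBBBABBABBABBABBBBABBABBBBABBABB  (len 2448)

1792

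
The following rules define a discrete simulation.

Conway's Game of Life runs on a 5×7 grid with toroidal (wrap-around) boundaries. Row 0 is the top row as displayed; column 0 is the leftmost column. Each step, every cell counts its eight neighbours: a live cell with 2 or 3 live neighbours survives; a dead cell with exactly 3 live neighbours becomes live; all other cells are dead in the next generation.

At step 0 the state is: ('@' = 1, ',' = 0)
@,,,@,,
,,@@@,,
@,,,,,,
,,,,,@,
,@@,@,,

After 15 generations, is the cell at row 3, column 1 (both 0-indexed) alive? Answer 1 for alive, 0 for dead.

0) @,,,@,,
,,@@@,,
@,,,,,,
,,,,,@,
,@@,@,,
1) ,,,,@@,
,@,@@,,
,,,@@,,
,@,,,,,
,@,@@@,
2) ,,,,,,,
,,@,,,,
,,,@@,,
,,,,,@,
,,@@,@,
3) ,,@@,,,
,,,@,,,
,,,@@,,
,,@,,@,
,,,,@,,
4) ,,@@@,,
,,,,,,,
,,@@@,,
,,,,,@,
,,@,@,,
5) ,,@,@,,
,,,,,,,
,,,@@,,
,,@,,@,
,,@,@@,
6) ,,,,@@,
,,,,@,,
,,,@@,,
,,@,,@,
,@@,@@,
7) ,,,,,,,
,,,,,,,
,,,@@@,
,@@,,@,
,@@,,,@
8) ,,,,,,,
,,,,@,,
,,@@@@,
@@,,,@@
@@@,,,,
9) ,@,,,,,
,,,,@@,
@@@@,,,
,,,,,@,
,,@,,,,
10) ,,,,,,,
@,,@@,,
,@@@,@@
,,,@,,,
,,,,,,,
11) ,,,,,,,
@@,@@@@
@@,,,@@
,,,@@,,
,,,,,,,
12) @,,,@@@
,@@,@,,
,@,,,,,
@,,,@@@
,,,,,,,
13) @@,@@@@
,@@@@,@
,@@@@,@
@,,,,@@
,,,,,,,
14) ,@,,,,@
,,,,,,,
,,,,,,,
@@@@@@@
,@,,,,,
15) @,,,,,,
,,,,,,,
@@@@@@@
@@@@@@@
,,,@@,,

1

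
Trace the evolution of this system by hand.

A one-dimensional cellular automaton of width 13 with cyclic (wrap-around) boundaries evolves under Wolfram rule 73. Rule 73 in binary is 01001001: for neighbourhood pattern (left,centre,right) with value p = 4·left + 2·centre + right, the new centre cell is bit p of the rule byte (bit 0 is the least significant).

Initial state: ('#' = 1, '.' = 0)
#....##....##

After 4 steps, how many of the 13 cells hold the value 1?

step 0: #....##....##
step 1: #.##.##.##.#.
step 2: ..##.##.##...
step 3: #.##.##.##.##
step 4: #.##.##.##.#.

8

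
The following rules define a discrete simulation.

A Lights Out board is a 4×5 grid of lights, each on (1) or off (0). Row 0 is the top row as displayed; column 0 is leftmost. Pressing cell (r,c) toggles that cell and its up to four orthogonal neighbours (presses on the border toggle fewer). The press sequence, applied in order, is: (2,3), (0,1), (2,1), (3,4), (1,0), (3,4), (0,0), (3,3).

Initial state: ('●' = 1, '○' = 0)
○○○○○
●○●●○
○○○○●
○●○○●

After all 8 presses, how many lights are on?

t=0: ○○○○○
●○●●○
○○○○●
○●○○●
t=1: ○○○○○
●○●○○
○○●●○
○●○●●
t=2: ●●●○○
●●●○○
○○●●○
○●○●●
t=3: ●●●○○
●○●○○
●●○●○
○○○●●
t=4: ●●●○○
●○●○○
●●○●●
○○○○○
t=5: ○●●○○
○●●○○
○●○●●
○○○○○
t=6: ○●●○○
○●●○○
○●○●○
○○○●●
t=7: ●○●○○
●●●○○
○●○●○
○○○●●
t=8: ●○●○○
●●●○○
○●○○○
○○●○○

7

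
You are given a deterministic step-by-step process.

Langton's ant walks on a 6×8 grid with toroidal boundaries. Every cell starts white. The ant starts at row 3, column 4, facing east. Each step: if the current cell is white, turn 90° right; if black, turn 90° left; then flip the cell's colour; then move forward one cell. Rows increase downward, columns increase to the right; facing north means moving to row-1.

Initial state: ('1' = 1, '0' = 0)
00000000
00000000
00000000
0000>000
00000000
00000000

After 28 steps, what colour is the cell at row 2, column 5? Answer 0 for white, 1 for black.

k=0  00000000
00000000
00000000
0000>000
00000000
00000000
k=1  00000000
00000000
00000000
00001000
0000v000
00000000
k=2  00000000
00000000
00000000
00001000
000<1000
00000000
k=3  00000000
00000000
00000000
000^1000
00011000
00000000
k=4  00000000
00000000
00000000
0001>000
00011000
00000000
k=5  00000000
00000000
0000^000
00010000
00011000
00000000
k=6  00000000
00000000
00001>00
00010000
00011000
00000000
k=7  00000000
00000000
00001100
00010v00
00011000
00000000
k=8  00000000
00000000
00001100
0001<100
00011000
00000000
k=9  00000000
00000000
0000^100
00011100
00011000
00000000
k=10  00000000
00000000
000<0100
00011100
00011000
00000000
k=11  00000000
000^0000
00010100
00011100
00011000
00000000
k=12  00000000
0001>000
00010100
00011100
00011000
00000000
k=13  00000000
00011000
0001v100
00011100
00011000
00000000
k=14  00000000
00011000
000<1100
00011100
00011000
00000000
k=15  00000000
00011000
00001100
000v1100
00011000
00000000
k=16  00000000
00011000
00001100
0000>100
00011000
00000000
k=17  00000000
00011000
0000^100
00000100
00011000
00000000
k=18  00000000
00011000
000<0100
00000100
00011000
00000000
k=19  00000000
000^1000
00010100
00000100
00011000
00000000
k=20  00000000
00<01000
00010100
00000100
00011000
00000000
k=21  00^00000
00101000
00010100
00000100
00011000
00000000
k=22  001>0000
00101000
00010100
00000100
00011000
00000000
k=23  00110000
001v1000
00010100
00000100
00011000
00000000
k=24  00110000
00<11000
00010100
00000100
00011000
00000000
k=25  00110000
00011000
00v10100
00000100
00011000
00000000
k=26  00110000
00011000
0<110100
00000100
00011000
00000000
k=27  00110000
0^011000
01110100
00000100
00011000
00000000
k=28  00110000
01>11000
01110100
00000100
00011000
00000000

1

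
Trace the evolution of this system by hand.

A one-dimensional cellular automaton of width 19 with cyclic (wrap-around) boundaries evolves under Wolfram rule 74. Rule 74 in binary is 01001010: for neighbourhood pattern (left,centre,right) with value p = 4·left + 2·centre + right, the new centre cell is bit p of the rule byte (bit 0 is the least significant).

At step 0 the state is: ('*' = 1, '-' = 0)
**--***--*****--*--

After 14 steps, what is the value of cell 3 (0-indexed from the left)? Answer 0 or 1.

gen 0: **--***--*****--*--
gen 1: **-**-*-**---*-*--*
gen 2: -*-**---**--*----**
gen 3: ---**--***-*----***
gen 4: --***-**-*-----**-*
gen 5: -**-*-**------***--
gen 6: ***---**-----**-*--
gen 7: *-*--***----***---*
gen 8: *---**-*---**-*--**
gen 9: *--***----***---**-
gen 10: --**-*---**-*--***-
gen 11: -***----***---**-*-
gen 12: **-*---**-*--***---
gen 13: **----***---**-*--*
gen 14: -*---**-*--***---**

0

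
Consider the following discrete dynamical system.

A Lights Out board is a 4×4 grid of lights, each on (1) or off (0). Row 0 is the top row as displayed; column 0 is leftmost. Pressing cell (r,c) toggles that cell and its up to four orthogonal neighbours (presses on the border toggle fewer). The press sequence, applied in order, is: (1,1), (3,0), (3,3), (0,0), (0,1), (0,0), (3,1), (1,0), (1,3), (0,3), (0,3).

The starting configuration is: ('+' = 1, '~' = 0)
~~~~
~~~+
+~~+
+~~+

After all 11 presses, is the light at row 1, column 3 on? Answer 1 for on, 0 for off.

0) ~~~~
~~~+
+~~+
+~~+
1) ~+~~
++++
++~+
+~~+
2) ~+~~
++++
~+~+
~+~+
3) ~+~~
++++
~+~~
~++~
4) +~~~
~+++
~+~~
~++~
5) ~++~
~~++
~+~~
~++~
6) +~+~
+~++
~+~~
~++~
7) +~+~
+~++
~~~~
+~~~
8) ~~+~
~+++
+~~~
+~~~
9) ~~++
~+~~
+~~+
+~~~
10) ~~~~
~+~+
+~~+
+~~~
11) ~~++
~+~~
+~~+
+~~~

0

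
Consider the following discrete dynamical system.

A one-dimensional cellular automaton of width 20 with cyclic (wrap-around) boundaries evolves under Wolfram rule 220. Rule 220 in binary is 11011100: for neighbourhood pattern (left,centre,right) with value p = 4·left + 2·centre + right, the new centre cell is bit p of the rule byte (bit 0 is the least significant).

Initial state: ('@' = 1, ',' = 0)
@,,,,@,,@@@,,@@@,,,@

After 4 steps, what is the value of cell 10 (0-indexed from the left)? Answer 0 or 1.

1

k=0  @,,,,@,,@@@,,@@@,,,@
k=1  @@,,,@@,@@@@,@@@@,,@
k=2  @@@,,@@,@@@@,@@@@@,@
k=3  @@@@,@@,@@@@,@@@@@,@
k=4  @@@@,@@,@@@@,@@@@@,@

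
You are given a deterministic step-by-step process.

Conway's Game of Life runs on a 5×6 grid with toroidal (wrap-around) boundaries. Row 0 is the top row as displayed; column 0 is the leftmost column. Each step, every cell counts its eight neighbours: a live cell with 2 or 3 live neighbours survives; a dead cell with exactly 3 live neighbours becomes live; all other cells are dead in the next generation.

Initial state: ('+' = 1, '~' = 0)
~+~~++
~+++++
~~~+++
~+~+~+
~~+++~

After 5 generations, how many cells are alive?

3

t=0: ~+~~++
~+++++
~~~+++
~+~+~+
~~+++~
t=1: ~+~~~~
~+~~~~
~+~~~~
+~~~~+
~+~~~~
t=2: +++~~~
+++~~~
~+~~~~
++~~~~
~+~~~~
t=3: ~~~~~~
~~~~~~
~~~~~~
+++~~~
~~~~~~
t=4: ~~~~~~
~~~~~~
~+~~~~
~+~~~~
~+~~~~
t=5: ~~~~~~
~~~~~~
~~~~~~
+++~~~
~~~~~~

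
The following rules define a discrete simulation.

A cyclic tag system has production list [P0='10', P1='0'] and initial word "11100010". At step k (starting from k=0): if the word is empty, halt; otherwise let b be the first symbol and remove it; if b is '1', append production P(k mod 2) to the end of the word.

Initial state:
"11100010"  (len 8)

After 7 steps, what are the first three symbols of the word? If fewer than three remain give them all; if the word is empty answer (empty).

k=0  "11100010"  (len 8)
k=1  "110001010"  (len 9)
k=2  "100010100"  (len 9)
k=3  "0001010010"  (len 10)
k=4  "001010010"  (len 9)
k=5  "01010010"  (len 8)
k=6  "1010010"  (len 7)
k=7  "01001010"  (len 8)

010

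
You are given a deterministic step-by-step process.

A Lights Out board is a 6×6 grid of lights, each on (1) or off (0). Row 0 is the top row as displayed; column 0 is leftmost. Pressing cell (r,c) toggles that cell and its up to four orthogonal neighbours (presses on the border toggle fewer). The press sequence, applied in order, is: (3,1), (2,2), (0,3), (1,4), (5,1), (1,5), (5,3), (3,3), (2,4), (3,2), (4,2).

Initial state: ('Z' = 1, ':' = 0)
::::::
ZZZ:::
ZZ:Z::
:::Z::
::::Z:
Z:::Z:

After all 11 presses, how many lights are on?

0) ::::::
ZZZ:::
ZZ:Z::
:::Z::
::::Z:
Z:::Z:
1) ::::::
ZZZ:::
Z::Z::
ZZZZ::
:Z::Z:
Z:::Z:
2) ::::::
ZZ::::
ZZZ:::
ZZ:Z::
:Z::Z:
Z:::Z:
3) ::ZZZ:
ZZ:Z::
ZZZ:::
ZZ:Z::
:Z::Z:
Z:::Z:
4) ::ZZ::
ZZ::ZZ
ZZZ:Z:
ZZ:Z::
:Z::Z:
Z:::Z:
5) ::ZZ::
ZZ::ZZ
ZZZ:Z:
ZZ:Z::
::::Z:
:ZZ:Z:
6) ::ZZ:Z
ZZ::::
ZZZ:ZZ
ZZ:Z::
::::Z:
:ZZ:Z:
7) ::ZZ:Z
ZZ::::
ZZZ:ZZ
ZZ:Z::
:::ZZ:
:Z:Z::
8) ::ZZ:Z
ZZ::::
ZZZZZZ
ZZZ:Z:
::::Z:
:Z:Z::
9) ::ZZ:Z
ZZ::Z:
ZZZ:::
ZZZ:::
::::Z:
:Z:Z::
10) ::ZZ:Z
ZZ::Z:
ZZ::::
Z::Z::
::Z:Z:
:Z:Z::
11) ::ZZ:Z
ZZ::Z:
ZZ::::
Z:ZZ::
:Z:ZZ:
:ZZZ::

17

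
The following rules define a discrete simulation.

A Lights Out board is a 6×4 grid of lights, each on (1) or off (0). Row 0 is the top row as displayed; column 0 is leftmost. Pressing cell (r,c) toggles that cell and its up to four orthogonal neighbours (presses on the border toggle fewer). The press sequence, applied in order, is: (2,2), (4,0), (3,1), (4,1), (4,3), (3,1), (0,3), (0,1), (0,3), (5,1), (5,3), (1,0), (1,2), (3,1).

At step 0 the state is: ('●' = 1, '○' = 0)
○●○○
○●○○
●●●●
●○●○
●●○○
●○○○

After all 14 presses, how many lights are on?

0) ○●○○
○●○○
●●●●
●○●○
●●○○
●○○○
1) ○●○○
○●●○
●○○○
●○○○
●●○○
●○○○
2) ○●○○
○●●○
●○○○
○○○○
○○○○
○○○○
3) ○●○○
○●●○
●●○○
●●●○
○●○○
○○○○
4) ○●○○
○●●○
●●○○
●○●○
●○●○
○●○○
5) ○●○○
○●●○
●●○○
●○●●
●○○●
○●○●
6) ○●○○
○●●○
●○○○
○●○●
●●○●
○●○●
7) ○●●●
○●●●
●○○○
○●○●
●●○●
○●○●
8) ●○○●
○○●●
●○○○
○●○●
●●○●
○●○●
9) ●○●○
○○●○
●○○○
○●○●
●●○●
○●○●
10) ●○●○
○○●○
●○○○
○●○●
●○○●
●○●●
11) ●○●○
○○●○
●○○○
○●○●
●○○○
●○○○
12) ○○●○
●●●○
○○○○
○●○●
●○○○
●○○○
13) ○○○○
●○○●
○○●○
○●○●
●○○○
●○○○
14) ○○○○
●○○●
○●●○
●○●●
●●○○
●○○○

10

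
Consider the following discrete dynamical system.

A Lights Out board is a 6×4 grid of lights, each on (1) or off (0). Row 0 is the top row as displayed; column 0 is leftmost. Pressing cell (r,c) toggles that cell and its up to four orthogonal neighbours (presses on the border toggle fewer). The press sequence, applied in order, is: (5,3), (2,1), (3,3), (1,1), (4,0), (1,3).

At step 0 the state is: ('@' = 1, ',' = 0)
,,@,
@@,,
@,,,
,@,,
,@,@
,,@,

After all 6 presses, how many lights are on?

13

[0] ,,@,
@@,,
@,,,
,@,,
,@,@
,,@,
[1] ,,@,
@@,,
@,,,
,@,,
,@,,
,,,@
[2] ,,@,
@,,,
,@@,
,,,,
,@,,
,,,@
[3] ,,@,
@,,,
,@@@
,,@@
,@,@
,,,@
[4] ,@@,
,@@,
,,@@
,,@@
,@,@
,,,@
[5] ,@@,
,@@,
,,@@
@,@@
@,,@
@,,@
[6] ,@@@
,@,@
,,@,
@,@@
@,,@
@,,@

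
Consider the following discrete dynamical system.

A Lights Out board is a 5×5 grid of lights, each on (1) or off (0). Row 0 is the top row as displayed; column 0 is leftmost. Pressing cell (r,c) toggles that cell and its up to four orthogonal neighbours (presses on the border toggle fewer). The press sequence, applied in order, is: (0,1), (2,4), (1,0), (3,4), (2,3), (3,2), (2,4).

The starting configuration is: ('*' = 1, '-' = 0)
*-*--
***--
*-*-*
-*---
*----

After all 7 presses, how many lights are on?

14

t=0: *-*--
***--
*-*-*
-*---
*----
t=1: -*---
*-*--
*-*-*
-*---
*----
t=2: -*---
*-*-*
*-**-
-*--*
*----
t=3: **---
-**-*
--**-
-*--*
*----
t=4: **---
-**-*
--***
-*-*-
*---*
t=5: **---
-****
-----
-*---
*---*
t=6: **---
-****
--*--
--**-
*-*-*
t=7: **---
-***-
--***
--***
*-*-*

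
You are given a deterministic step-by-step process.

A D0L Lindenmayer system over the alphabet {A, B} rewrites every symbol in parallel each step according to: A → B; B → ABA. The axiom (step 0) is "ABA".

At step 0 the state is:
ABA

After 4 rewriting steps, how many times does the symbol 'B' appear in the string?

21

k=0  ABA
k=1  BABAB
k=2  ABABABABABA
k=3  BABABABABABABABABABAB
k=4  ABABABABABABABABABABABABABABABABABABABABABA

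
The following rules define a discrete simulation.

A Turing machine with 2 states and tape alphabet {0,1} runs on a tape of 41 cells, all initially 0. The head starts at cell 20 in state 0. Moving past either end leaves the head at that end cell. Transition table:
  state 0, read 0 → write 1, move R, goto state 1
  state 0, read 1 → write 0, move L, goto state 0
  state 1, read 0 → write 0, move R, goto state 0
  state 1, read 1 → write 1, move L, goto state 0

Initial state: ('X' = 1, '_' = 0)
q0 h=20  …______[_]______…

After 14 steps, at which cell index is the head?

34

gen 0: q0 h=20  …______[_]______…
gen 1: q1 h=21  …_____X[_]______…
gen 2: q0 h=22  …____X_[_]______…
gen 3: q1 h=23  …___X_X[_]______…
gen 4: q0 h=24  …__X_X_[_]______…
gen 5: q1 h=25  …_X_X_X[_]______…
gen 6: q0 h=26  …X_X_X_[_]______…
gen 7: q1 h=27  …_X_X_X[_]______…
gen 8: q0 h=28  …X_X_X_[_]______…
gen 9: q1 h=29  …_X_X_X[_]______…
gen 10: q0 h=30  …X_X_X_[_]______…
gen 11: q1 h=31  …_X_X_X[_]______…
gen 12: q0 h=32  …X_X_X_[_]______…
gen 13: q1 h=33  …_X_X_X[_]______…
gen 14: q0 h=34  …X_X_X_[_]______|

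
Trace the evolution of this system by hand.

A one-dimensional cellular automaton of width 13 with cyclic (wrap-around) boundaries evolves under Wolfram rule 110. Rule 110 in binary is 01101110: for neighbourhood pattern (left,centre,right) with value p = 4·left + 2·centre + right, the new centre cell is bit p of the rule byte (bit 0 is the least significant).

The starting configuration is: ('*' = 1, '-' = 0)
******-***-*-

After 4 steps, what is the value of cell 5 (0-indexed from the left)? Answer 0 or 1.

[0] ******-***-*-
[1] *----***-****
[2] *---**-***---
[3] *--*****-*--*
[4] *-**---***-**

0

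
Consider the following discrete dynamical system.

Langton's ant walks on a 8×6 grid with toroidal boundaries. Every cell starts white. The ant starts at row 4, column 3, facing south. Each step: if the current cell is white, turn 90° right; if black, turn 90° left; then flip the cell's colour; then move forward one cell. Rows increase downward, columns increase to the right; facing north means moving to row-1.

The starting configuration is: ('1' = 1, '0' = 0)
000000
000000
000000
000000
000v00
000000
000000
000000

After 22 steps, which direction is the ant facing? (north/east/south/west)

south

k=0  000000
000000
000000
000000
000v00
000000
000000
000000
k=1  000000
000000
000000
000000
00<100
000000
000000
000000
k=2  000000
000000
000000
00^000
001100
000000
000000
000000
k=3  000000
000000
000000
001>00
001100
000000
000000
000000
k=4  000000
000000
000000
001100
001v00
000000
000000
000000
k=5  000000
000000
000000
001100
0010>0
000000
000000
000000
k=6  000000
000000
000000
001100
001010
0000v0
000000
000000
k=7  000000
000000
000000
001100
001010
000<10
000000
000000
k=8  000000
000000
000000
001100
001^10
000110
000000
000000
k=9  000000
000000
000000
001100
0011>0
000110
000000
000000
k=10  000000
000000
000000
0011^0
001100
000110
000000
000000
k=11  000000
000000
000000
00111>
001100
000110
000000
000000
k=12  000000
000000
000000
001111
00110v
000110
000000
000000
k=13  000000
000000
000000
001111
0011<1
000110
000000
000000
k=14  000000
000000
000000
0011^1
001111
000110
000000
000000
k=15  000000
000000
000000
001<01
001111
000110
000000
000000
k=16  000000
000000
000000
001001
001v11
000110
000000
000000
k=17  000000
000000
000000
001001
0010>1
000110
000000
000000
k=18  000000
000000
000000
0010^1
001001
000110
000000
000000
k=19  000000
000000
000000
00101>
001001
000110
000000
000000
k=20  000000
000000
00000^
001010
001001
000110
000000
000000
k=21  000000
000000
>00001
001010
001001
000110
000000
000000
k=22  000000
000000
100001
v01010
001001
000110
000000
000000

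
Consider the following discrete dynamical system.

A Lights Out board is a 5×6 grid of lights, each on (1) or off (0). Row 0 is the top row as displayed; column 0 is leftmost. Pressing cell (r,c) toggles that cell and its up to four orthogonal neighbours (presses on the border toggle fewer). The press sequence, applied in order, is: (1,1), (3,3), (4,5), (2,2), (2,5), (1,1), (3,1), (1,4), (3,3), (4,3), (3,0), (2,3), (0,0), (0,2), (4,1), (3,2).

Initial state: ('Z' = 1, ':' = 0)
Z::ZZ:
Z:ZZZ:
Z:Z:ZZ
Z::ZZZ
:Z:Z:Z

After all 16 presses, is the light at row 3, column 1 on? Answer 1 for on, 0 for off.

t=0: Z::ZZ:
Z:ZZZ:
Z:Z:ZZ
Z::ZZZ
:Z:Z:Z
t=1: ZZ:ZZ:
:Z:ZZ:
ZZZ:ZZ
Z::ZZZ
:Z:Z:Z
t=2: ZZ:ZZ:
:Z:ZZ:
ZZZZZZ
Z:Z::Z
:Z:::Z
t=3: ZZ:ZZ:
:Z:ZZ:
ZZZZZZ
Z:Z:::
:Z::Z:
t=4: ZZ:ZZ:
:ZZZZ:
Z:::ZZ
Z:::::
:Z::Z:
t=5: ZZ:ZZ:
:ZZZZZ
Z:::::
Z::::Z
:Z::Z:
t=6: Z::ZZ:
Z::ZZZ
ZZ::::
Z::::Z
:Z::Z:
t=7: Z::ZZ:
Z::ZZZ
Z:::::
:ZZ::Z
::::Z:
t=8: Z::Z::
Z:::::
Z:::Z:
:ZZ::Z
::::Z:
t=9: Z::Z::
Z:::::
Z::ZZ:
:Z:ZZZ
:::ZZ:
t=10: Z::Z::
Z:::::
Z::ZZ:
:Z::ZZ
::Z:::
t=11: Z::Z::
Z:::::
:::ZZ:
Z:::ZZ
Z:Z:::
t=12: Z::Z::
Z::Z::
::Z:::
Z::ZZZ
Z:Z:::
t=13: :Z:Z::
:::Z::
::Z:::
Z::ZZZ
Z:Z:::
t=14: ::Z:::
::ZZ::
::Z:::
Z::ZZZ
Z:Z:::
t=15: ::Z:::
::ZZ::
::Z:::
ZZ:ZZZ
:Z::::
t=16: ::Z:::
::ZZ::
::::::
Z:Z:ZZ
:ZZ:::

0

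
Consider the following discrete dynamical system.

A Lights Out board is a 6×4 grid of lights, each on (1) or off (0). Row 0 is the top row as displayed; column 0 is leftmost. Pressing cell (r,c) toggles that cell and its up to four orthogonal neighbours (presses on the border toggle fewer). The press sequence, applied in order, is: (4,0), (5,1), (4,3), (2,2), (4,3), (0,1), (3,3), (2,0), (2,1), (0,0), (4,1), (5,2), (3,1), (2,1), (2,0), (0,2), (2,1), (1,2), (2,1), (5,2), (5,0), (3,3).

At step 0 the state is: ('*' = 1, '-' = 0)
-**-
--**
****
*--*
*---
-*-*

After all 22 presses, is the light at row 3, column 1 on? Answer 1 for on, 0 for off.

k=0  -**-
--**
****
*--*
*---
-*-*
k=1  -**-
--**
****
---*
-*--
**-*
k=2  -**-
--**
****
---*
----
--**
k=3  -**-
--**
****
----
--**
--*-
k=4  -**-
---*
*---
--*-
--**
--*-
k=5  -**-
---*
*---
--**
----
--**
k=6  *---
-*-*
*---
--**
----
--**
k=7  *---
-*-*
*--*
----
---*
--**
k=8  *---
**-*
-*-*
*---
---*
--**
k=9  *---
*--*
*-**
**--
---*
--**
k=10  -*--
---*
*-**
**--
---*
--**
k=11  -*--
---*
*-**
*---
****
-***
k=12  -*--
---*
*-**
*---
**-*
----
k=13  -*--
---*
****
-**-
*--*
----
k=14  -*--
-*-*
---*
--*-
*--*
----
k=15  -*--
**-*
**-*
*-*-
*--*
----
k=16  --**
****
**-*
*-*-
*--*
----
k=17  --**
*-**
--**
***-
*--*
----
k=18  ---*
**--
---*
***-
*--*
----
k=19  ---*
*---
****
*-*-
*--*
----
k=20  ---*
*---
****
*-*-
*-**
-***
k=21  ---*
*---
****
*-*-
--**
*-**
k=22  ---*
*---
***-
*--*
--*-
*-**

0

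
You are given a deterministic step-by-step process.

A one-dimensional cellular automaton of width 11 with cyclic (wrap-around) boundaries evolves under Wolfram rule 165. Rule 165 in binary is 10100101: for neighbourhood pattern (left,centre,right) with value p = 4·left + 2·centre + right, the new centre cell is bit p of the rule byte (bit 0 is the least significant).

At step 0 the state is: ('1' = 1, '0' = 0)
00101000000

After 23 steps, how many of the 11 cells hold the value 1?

0) 00101000000
1) 10111011111
2) 01010101111
3) 11111110110
4) 01111101001
5) 10111011001
6) 01010100000
7) 01111101111
8) 10111010110
9) 11010111001
10) 10111010000
11) 11010110110
12) 00111001001
13) 00010001001
14) 01010101001
15) 11111111001
16) 11111110000
17) 01111100110
18) 00111000000
19) 10010011111
20) 00010001111
21) 01010100110
22) 01111100000
23) 00111001111

7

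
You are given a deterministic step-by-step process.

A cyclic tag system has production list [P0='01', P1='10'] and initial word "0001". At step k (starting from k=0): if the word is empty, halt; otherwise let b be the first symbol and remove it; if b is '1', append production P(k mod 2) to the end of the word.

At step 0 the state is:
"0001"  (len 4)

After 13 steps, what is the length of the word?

3

[0] "0001"  (len 4)
[1] "001"  (len 3)
[2] "01"  (len 2)
[3] "1"  (len 1)
[4] "10"  (len 2)
[5] "001"  (len 3)
[6] "01"  (len 2)
[7] "1"  (len 1)
[8] "10"  (len 2)
[9] "001"  (len 3)
[10] "01"  (len 2)
[11] "1"  (len 1)
[12] "10"  (len 2)
[13] "001"  (len 3)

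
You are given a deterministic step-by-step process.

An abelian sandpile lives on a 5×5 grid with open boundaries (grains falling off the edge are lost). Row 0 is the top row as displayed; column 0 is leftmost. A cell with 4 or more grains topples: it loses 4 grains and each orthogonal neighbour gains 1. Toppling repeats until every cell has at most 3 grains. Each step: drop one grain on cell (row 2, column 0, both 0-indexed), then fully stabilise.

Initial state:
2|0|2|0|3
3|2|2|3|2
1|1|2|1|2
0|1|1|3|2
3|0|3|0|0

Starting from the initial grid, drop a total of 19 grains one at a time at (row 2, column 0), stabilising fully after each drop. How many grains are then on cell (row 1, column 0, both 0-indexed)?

gen 0: 2|0|2|0|3
3|2|2|3|2
1|1|2|1|2
0|1|1|3|2
3|0|3|0|0
gen 1: 2|0|2|0|3
3|2|2|3|2
2|1|2|1|2
0|1|1|3|2
3|0|3|0|0
gen 2: 2|0|2|0|3
3|2|2|3|2
3|1|2|1|2
0|1|1|3|2
3|0|3|0|0
gen 3: 3|0|2|0|3
0|3|2|3|2
1|2|2|1|2
1|1|1|3|2
3|0|3|0|0
gen 4: 3|0|2|0|3
0|3|2|3|2
2|2|2|1|2
1|1|1|3|2
3|0|3|0|0
gen 5: 3|0|2|0|3
0|3|2|3|2
3|2|2|1|2
1|1|1|3|2
3|0|3|0|0
gen 6: 3|0|2|0|3
1|3|2|3|2
0|3|2|1|2
2|1|1|3|2
3|0|3|0|0
gen 7: 3|0|2|0|3
1|3|2|3|2
1|3|2|1|2
2|1|1|3|2
3|0|3|0|0
gen 8: 3|0|2|0|3
1|3|2|3|2
2|3|2|1|2
2|1|1|3|2
3|0|3|0|0
gen 9: 3|0|2|0|3
1|3|2|3|2
3|3|2|1|2
2|1|1|3|2
3|0|3|0|0
gen 10: 3|1|2|0|3
3|0|3|3|2
1|1|3|1|2
3|2|1|3|2
3|0|3|0|0
gen 11: 3|1|2|0|3
3|0|3|3|2
2|1|3|1|2
3|2|1|3|2
3|0|3|0|0
gen 12: 3|1|2|0|3
3|0|3|3|2
3|1|3|1|2
3|2|1|3|2
3|0|3|0|0
gen 13: 0|2|2|0|3
1|1|3|3|2
2|2|3|1|2
1|3|1|3|2
0|1|3|0|0
gen 14: 0|2|2|0|3
1|1|3|3|2
3|2|3|1|2
1|3|1|3|2
0|1|3|0|0
gen 15: 0|2|2|0|3
2|1|3|3|2
0|3|3|1|2
2|3|1|3|2
0|1|3|0|0
gen 16: 0|2|2|0|3
2|1|3|3|2
1|3|3|1|2
2|3|1|3|2
0|1|3|0|0
gen 17: 0|2|2|0|3
2|1|3|3|2
2|3|3|1|2
2|3|1|3|2
0|1|3|0|0
gen 18: 0|2|2|0|3
2|1|3|3|2
3|3|3|1|2
2|3|1|3|2
0|1|3|0|0
gen 19: 0|2|3|1|3
3|3|1|0|3
2|2|1|3|2
0|1|3|3|2
1|2|3|0|0

3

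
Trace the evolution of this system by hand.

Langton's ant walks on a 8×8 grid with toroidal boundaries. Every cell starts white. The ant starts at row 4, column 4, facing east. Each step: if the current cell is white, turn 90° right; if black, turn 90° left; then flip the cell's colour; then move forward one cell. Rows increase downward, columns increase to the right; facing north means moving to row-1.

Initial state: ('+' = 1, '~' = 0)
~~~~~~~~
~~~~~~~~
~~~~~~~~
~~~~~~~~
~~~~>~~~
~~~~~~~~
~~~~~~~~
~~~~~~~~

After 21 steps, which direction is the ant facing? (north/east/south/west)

north

t=0: ~~~~~~~~
~~~~~~~~
~~~~~~~~
~~~~~~~~
~~~~>~~~
~~~~~~~~
~~~~~~~~
~~~~~~~~
t=1: ~~~~~~~~
~~~~~~~~
~~~~~~~~
~~~~~~~~
~~~~+~~~
~~~~v~~~
~~~~~~~~
~~~~~~~~
t=2: ~~~~~~~~
~~~~~~~~
~~~~~~~~
~~~~~~~~
~~~~+~~~
~~~<+~~~
~~~~~~~~
~~~~~~~~
t=3: ~~~~~~~~
~~~~~~~~
~~~~~~~~
~~~~~~~~
~~~^+~~~
~~~++~~~
~~~~~~~~
~~~~~~~~
t=4: ~~~~~~~~
~~~~~~~~
~~~~~~~~
~~~~~~~~
~~~+>~~~
~~~++~~~
~~~~~~~~
~~~~~~~~
t=5: ~~~~~~~~
~~~~~~~~
~~~~~~~~
~~~~^~~~
~~~+~~~~
~~~++~~~
~~~~~~~~
~~~~~~~~
t=6: ~~~~~~~~
~~~~~~~~
~~~~~~~~
~~~~+>~~
~~~+~~~~
~~~++~~~
~~~~~~~~
~~~~~~~~
t=7: ~~~~~~~~
~~~~~~~~
~~~~~~~~
~~~~++~~
~~~+~v~~
~~~++~~~
~~~~~~~~
~~~~~~~~
t=8: ~~~~~~~~
~~~~~~~~
~~~~~~~~
~~~~++~~
~~~+<+~~
~~~++~~~
~~~~~~~~
~~~~~~~~
t=9: ~~~~~~~~
~~~~~~~~
~~~~~~~~
~~~~^+~~
~~~+++~~
~~~++~~~
~~~~~~~~
~~~~~~~~
t=10: ~~~~~~~~
~~~~~~~~
~~~~~~~~
~~~<~+~~
~~~+++~~
~~~++~~~
~~~~~~~~
~~~~~~~~
t=11: ~~~~~~~~
~~~~~~~~
~~~^~~~~
~~~+~+~~
~~~+++~~
~~~++~~~
~~~~~~~~
~~~~~~~~
t=12: ~~~~~~~~
~~~~~~~~
~~~+>~~~
~~~+~+~~
~~~+++~~
~~~++~~~
~~~~~~~~
~~~~~~~~
t=13: ~~~~~~~~
~~~~~~~~
~~~++~~~
~~~+v+~~
~~~+++~~
~~~++~~~
~~~~~~~~
~~~~~~~~
t=14: ~~~~~~~~
~~~~~~~~
~~~++~~~
~~~<++~~
~~~+++~~
~~~++~~~
~~~~~~~~
~~~~~~~~
t=15: ~~~~~~~~
~~~~~~~~
~~~++~~~
~~~~++~~
~~~v++~~
~~~++~~~
~~~~~~~~
~~~~~~~~
t=16: ~~~~~~~~
~~~~~~~~
~~~++~~~
~~~~++~~
~~~~>+~~
~~~++~~~
~~~~~~~~
~~~~~~~~
t=17: ~~~~~~~~
~~~~~~~~
~~~++~~~
~~~~^+~~
~~~~~+~~
~~~++~~~
~~~~~~~~
~~~~~~~~
t=18: ~~~~~~~~
~~~~~~~~
~~~++~~~
~~~<~+~~
~~~~~+~~
~~~++~~~
~~~~~~~~
~~~~~~~~
t=19: ~~~~~~~~
~~~~~~~~
~~~^+~~~
~~~+~+~~
~~~~~+~~
~~~++~~~
~~~~~~~~
~~~~~~~~
t=20: ~~~~~~~~
~~~~~~~~
~~<~+~~~
~~~+~+~~
~~~~~+~~
~~~++~~~
~~~~~~~~
~~~~~~~~
t=21: ~~~~~~~~
~~^~~~~~
~~+~+~~~
~~~+~+~~
~~~~~+~~
~~~++~~~
~~~~~~~~
~~~~~~~~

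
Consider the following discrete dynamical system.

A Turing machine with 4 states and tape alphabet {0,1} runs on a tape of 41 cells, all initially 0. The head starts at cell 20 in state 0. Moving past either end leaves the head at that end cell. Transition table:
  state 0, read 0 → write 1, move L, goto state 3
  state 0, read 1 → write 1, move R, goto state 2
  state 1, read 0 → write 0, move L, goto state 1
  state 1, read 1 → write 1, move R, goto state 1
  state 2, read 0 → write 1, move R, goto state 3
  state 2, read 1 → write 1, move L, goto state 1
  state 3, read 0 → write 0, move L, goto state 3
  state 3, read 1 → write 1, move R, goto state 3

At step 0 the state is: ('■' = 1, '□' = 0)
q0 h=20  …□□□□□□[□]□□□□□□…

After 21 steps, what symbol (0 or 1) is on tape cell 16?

k=0  q0 h=20  …□□□□□□[□]□□□□□□…
k=1  q3 h=19  …□□□□□□[□]■□□□□□…
k=2  q3 h=18  …□□□□□□[□]□■□□□□…
k=3  q3 h=17  …□□□□□□[□]□□■□□□…
k=4  q3 h=16  …□□□□□□[□]□□□■□□…
k=5  q3 h=15  …□□□□□□[□]□□□□■□…
k=6  q3 h=14  …□□□□□□[□]□□□□□■…
k=7  q3 h=13  …□□□□□□[□]□□□□□□…
k=8  q3 h=12  …□□□□□□[□]□□□□□□…
k=9  q3 h=11  …□□□□□□[□]□□□□□□…
k=10  q3 h=10  …□□□□□□[□]□□□□□□…
k=11  q3 h= 9  …□□□□□□[□]□□□□□□…
k=12  q3 h= 8  …□□□□□□[□]□□□□□□…
k=13  q3 h= 7  …□□□□□□[□]□□□□□□…
k=14  q3 h= 6  |□□□□□□[□]□□□□□□…
k=15  q3 h= 5  |□□□□□[□]□□□□□□…
k=16  q3 h= 4  |□□□□[□]□□□□□□…
k=17  q3 h= 3  |□□□[□]□□□□□□…
k=18  q3 h= 2  |□□[□]□□□□□□…
k=19  q3 h= 1  |□[□]□□□□□□…
k=20  q3 h= 0  |[□]□□□□□□…
k=21  q3 h= 0  |[□]□□□□□□…

0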